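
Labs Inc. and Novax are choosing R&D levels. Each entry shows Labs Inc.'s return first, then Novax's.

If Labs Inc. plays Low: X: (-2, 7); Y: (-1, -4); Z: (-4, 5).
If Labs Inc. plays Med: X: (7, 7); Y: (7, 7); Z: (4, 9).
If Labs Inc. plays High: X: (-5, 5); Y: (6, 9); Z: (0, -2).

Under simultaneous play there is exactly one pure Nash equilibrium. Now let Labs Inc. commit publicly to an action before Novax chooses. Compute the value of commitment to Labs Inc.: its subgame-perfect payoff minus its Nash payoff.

2

Novax best-responds to each possible Labs Inc. move:
- Low → Novax plays X (best of 7, -4, 5); Labs Inc. gets -2.
- Med → Novax plays Z (best of 7, 7, 9); Labs Inc. gets 4.
- High → Novax plays Y (best of 5, 9, -2); Labs Inc. gets 6.
Maximizing over -2, 4, 6, Labs Inc. chooses High. Subgame-perfect outcome: (High, Y) with payoffs (6, 9).
Now find the simultaneous Nash equilibrium.
Labs Inc.'s best replies: X→Med; Y→Med; Z→Med.
Novax's best replies: Low→X; Med→Z; High→Y.
Only (Med, Z) has each player best-responding; Nash payoffs (4, 9).
Labs Inc.'s commitment gain: 6 − 4 = 2.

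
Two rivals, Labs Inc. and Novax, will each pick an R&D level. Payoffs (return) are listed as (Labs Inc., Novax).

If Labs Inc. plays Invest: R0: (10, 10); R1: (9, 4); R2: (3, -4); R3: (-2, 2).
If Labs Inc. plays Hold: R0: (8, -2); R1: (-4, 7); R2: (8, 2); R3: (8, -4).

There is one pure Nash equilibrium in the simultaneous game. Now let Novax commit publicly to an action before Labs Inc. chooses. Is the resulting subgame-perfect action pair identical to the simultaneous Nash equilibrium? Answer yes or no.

Solve by backward induction (Novax leads).
- R0: Labs Inc. compares 10, 8 and picks Invest; Novax would get 10.
- R1: Labs Inc. compares 9, -4 and picks Invest; Novax would get 4.
- R2: Labs Inc. compares 3, 8 and picks Hold; Novax would get 2.
- R3: Labs Inc. compares -2, 8 and picks Hold; Novax would get -4.
Among 10, 4, 2, -4, the best is 10 at R0. Subgame-perfect outcome: (Invest, R0) with payoffs (10, 10).
Now find the simultaneous Nash equilibrium.
Labs Inc.'s best replies: R0→Invest; R1→Invest; R2→Hold; R3→Hold.
Novax's best replies: Invest→R0; Hold→R1.
The unique mutual best reply is (Invest, R0), giving (10, 10).
Sequential outcome (Invest, R0) coincides with the Nash profile (Invest, R0).

yes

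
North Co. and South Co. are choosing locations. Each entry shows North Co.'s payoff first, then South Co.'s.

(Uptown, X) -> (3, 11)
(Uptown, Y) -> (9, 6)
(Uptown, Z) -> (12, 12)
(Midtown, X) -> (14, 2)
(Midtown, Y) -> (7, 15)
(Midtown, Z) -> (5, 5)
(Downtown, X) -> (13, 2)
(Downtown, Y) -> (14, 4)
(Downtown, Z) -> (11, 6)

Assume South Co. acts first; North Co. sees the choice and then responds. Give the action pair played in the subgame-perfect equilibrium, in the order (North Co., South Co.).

Backward induction with South Co. moving first.
- X → North Co. plays Midtown (best of 3, 14, 13); South Co. gets 2.
- Y → North Co. plays Downtown (best of 9, 7, 14); South Co. gets 4.
- Z → North Co. plays Uptown (best of 12, 5, 11); South Co. gets 12.
Among 2, 4, 12, the best is 12 at Z. Subgame-perfect outcome: (Uptown, Z) with payoffs (12, 12).

(Uptown, Z)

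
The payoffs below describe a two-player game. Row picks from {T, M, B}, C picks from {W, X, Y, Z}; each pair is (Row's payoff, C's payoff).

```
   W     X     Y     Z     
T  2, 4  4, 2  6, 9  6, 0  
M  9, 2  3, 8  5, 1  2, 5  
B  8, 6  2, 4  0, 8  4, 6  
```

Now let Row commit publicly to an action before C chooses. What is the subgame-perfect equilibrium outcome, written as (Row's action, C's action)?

(T, Y)

Backward induction with Row moving first.
- T: C compares 4, 2, 9, 0 and picks Y; Row would get 6.
- M: C compares 2, 8, 1, 5 and picks X; Row would get 3.
- B: C compares 6, 4, 8, 6 and picks Y; Row would get 0.
Among 6, 3, 0, the best is 6 at T. Subgame-perfect outcome: (T, Y) with payoffs (6, 9).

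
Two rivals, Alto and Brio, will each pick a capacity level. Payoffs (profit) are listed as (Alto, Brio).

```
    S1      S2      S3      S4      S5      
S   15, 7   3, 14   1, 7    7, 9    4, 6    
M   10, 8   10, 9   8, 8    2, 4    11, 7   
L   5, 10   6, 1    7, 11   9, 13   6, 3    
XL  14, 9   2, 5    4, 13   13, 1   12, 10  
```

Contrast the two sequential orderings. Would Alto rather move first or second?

second

If Alto leads: Brio's best replies are S→S2, M→S2, L→S4, XL→S3; Alto's induced payoffs 3, 10, 9, 4; outcome (M, S2), payoffs (10, 9).
If Brio leads: Alto's best replies are S1→S, S2→M, S3→M, S4→XL, S5→XL; Brio's induced payoffs 7, 9, 8, 1, 10; outcome (XL, S5), payoffs (12, 10).
Alto gets 10 moving first and 12 moving second, so Alto prefers to move second.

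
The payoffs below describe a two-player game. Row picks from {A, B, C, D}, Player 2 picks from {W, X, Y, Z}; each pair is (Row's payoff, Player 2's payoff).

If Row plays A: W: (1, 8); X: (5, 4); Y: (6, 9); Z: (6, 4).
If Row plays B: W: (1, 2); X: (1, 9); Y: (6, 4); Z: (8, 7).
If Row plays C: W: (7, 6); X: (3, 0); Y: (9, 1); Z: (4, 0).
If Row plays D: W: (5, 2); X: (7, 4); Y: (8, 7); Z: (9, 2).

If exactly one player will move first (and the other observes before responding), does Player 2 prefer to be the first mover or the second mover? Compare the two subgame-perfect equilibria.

second

If Row leads: Player 2's best replies are A→Y, B→X, C→W, D→Y; Row's induced payoffs 6, 1, 7, 8; outcome (D, Y), payoffs (8, 7).
If Player 2 leads: Row's best replies are W→C, X→D, Y→C, Z→D; Player 2's induced payoffs 6, 4, 1, 2; outcome (C, W), payoffs (7, 6).
Player 2 gets 6 moving first and 7 moving second, so Player 2 prefers to move second.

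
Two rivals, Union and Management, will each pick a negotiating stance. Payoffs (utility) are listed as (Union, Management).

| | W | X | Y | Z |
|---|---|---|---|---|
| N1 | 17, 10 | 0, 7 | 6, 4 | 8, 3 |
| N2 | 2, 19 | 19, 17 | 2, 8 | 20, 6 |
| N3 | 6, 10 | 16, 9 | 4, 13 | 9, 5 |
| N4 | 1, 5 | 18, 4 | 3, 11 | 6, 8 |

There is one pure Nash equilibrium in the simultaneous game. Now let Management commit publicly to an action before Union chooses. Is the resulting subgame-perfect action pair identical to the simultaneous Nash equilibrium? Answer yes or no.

no

Backward induction with Management moving first.
- W: BR = N1, leader payoff 10.
- X: BR = N2, leader payoff 17.
- Y: BR = N1, leader payoff 4.
- Z: BR = N2, leader payoff 6.
Among 10, 17, 4, 6, the best is 17 at X. Subgame-perfect outcome: (N2, X) with payoffs (19, 17).
Under simultaneous play:
Union's best replies: W→N1; X→N2; Y→N1; Z→N2.
Management's best replies: N1→W; N2→W; N3→Y; N4→Y.
Only (N1, W) has each player best-responding; Nash payoffs (17, 10).
Sequential outcome (N2, X) differs from the Nash profile (N1, W).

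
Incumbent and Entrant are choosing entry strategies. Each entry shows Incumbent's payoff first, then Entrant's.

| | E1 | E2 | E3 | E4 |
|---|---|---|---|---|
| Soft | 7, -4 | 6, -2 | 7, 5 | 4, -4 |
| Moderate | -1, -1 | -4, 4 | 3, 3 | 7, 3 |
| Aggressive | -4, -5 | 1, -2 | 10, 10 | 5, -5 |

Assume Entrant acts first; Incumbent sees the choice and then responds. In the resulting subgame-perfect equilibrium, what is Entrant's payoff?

Solve by backward induction (Entrant leads).
- E1 → Incumbent plays Soft (best of 7, -1, -4); Entrant gets -4.
- E2 → Incumbent plays Soft (best of 6, -4, 1); Entrant gets -2.
- E3 → Incumbent plays Aggressive (best of 7, 3, 10); Entrant gets 10.
- E4 → Incumbent plays Moderate (best of 4, 7, 5); Entrant gets 3.
Entrant's induced payoffs are -4, -2, 10, 3, so Entrant commits to E3. Subgame-perfect outcome: (Aggressive, E3) with payoffs (10, 10).

10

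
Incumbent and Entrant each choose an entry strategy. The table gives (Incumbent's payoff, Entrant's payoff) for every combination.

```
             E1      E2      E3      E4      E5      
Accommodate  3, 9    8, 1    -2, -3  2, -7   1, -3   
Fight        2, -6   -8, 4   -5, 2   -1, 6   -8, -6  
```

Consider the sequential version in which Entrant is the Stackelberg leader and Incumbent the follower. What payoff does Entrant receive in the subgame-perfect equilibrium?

9

Backward induction with Entrant moving first.
- E1 → Incumbent plays Accommodate (best of 3, 2); Entrant gets 9.
- E2 → Incumbent plays Accommodate (best of 8, -8); Entrant gets 1.
- E3 → Incumbent plays Accommodate (best of -2, -5); Entrant gets -3.
- E4 → Incumbent plays Accommodate (best of 2, -1); Entrant gets -7.
- E5 → Incumbent plays Accommodate (best of 1, -8); Entrant gets -3.
Maximizing over 9, 1, -3, -7, -3, Entrant chooses E1. Subgame-perfect outcome: (Accommodate, E1) with payoffs (3, 9).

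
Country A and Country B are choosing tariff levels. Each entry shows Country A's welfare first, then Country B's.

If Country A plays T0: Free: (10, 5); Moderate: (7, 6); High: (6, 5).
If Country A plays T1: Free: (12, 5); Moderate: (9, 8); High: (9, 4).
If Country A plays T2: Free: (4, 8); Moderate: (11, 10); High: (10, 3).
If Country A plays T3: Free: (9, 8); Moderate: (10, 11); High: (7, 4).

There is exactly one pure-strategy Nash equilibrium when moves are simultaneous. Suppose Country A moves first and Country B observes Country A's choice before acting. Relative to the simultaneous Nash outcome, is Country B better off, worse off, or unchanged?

Country B best-responds to each possible Country A move:
- T0 → Country B plays Moderate (best of 5, 6, 5); Country A gets 7.
- T1 → Country B plays Moderate (best of 5, 8, 4); Country A gets 9.
- T2 → Country B plays Moderate (best of 8, 10, 3); Country A gets 11.
- T3 → Country B plays Moderate (best of 8, 11, 4); Country A gets 10.
Maximizing over 7, 9, 11, 10, Country A chooses T2. Subgame-perfect outcome: (T2, Moderate) with payoffs (11, 10).
Under simultaneous play:
Country A's best replies: Free→T1; Moderate→T2; High→T2.
Country B's best replies: T0→Moderate; T1→Moderate; T2→Moderate; T3→Moderate.
The unique mutual best reply is (T2, Moderate), giving (11, 10).
Country B earns 10 sequentially versus 10 at the Nash outcome: unchanged.

unchanged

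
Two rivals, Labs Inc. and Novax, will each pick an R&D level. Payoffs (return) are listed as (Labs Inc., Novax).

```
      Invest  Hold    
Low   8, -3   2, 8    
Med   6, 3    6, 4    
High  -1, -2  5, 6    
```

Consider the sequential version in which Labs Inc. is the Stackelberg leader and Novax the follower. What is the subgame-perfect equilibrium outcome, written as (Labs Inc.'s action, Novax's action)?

(Med, Hold)

Work backward from Novax's decision.
- Low: Novax compares -3, 8 and picks Hold; Labs Inc. would get 2.
- Med: Novax compares 3, 4 and picks Hold; Labs Inc. would get 6.
- High: Novax compares -2, 6 and picks Hold; Labs Inc. would get 5.
Maximizing over 2, 6, 5, Labs Inc. chooses Med. Subgame-perfect outcome: (Med, Hold) with payoffs (6, 4).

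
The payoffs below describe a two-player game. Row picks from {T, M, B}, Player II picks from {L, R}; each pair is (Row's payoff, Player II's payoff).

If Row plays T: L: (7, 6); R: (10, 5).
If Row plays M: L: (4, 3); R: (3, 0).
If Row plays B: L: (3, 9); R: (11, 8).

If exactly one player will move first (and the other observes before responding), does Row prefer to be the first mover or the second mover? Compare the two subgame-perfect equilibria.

If Row leads: Player II's best replies are T→L, M→L, B→L; Row's induced payoffs 7, 4, 3; outcome (T, L), payoffs (7, 6).
If Player II leads: Row's best replies are L→T, R→B; Player II's induced payoffs 6, 8; outcome (B, R), payoffs (11, 8).
Row gets 7 moving first and 11 moving second, so Row prefers to move second.

second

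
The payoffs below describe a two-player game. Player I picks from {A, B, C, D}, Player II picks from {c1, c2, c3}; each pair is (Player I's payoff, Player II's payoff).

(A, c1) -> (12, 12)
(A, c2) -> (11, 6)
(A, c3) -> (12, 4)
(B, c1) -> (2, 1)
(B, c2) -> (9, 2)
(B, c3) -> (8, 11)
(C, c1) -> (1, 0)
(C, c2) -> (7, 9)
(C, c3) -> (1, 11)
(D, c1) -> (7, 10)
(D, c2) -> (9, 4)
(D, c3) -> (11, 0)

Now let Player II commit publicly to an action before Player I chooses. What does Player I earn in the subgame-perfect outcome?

12

Player I best-responds to each possible Player II move:
- c1 → Player I plays A (best of 12, 2, 1, 7); Player II gets 12.
- c2 → Player I plays A (best of 11, 9, 7, 9); Player II gets 6.
- c3 → Player I plays A (best of 12, 8, 1, 11); Player II gets 4.
Among 12, 6, 4, the best is 12 at c1. Subgame-perfect outcome: (A, c1) with payoffs (12, 12).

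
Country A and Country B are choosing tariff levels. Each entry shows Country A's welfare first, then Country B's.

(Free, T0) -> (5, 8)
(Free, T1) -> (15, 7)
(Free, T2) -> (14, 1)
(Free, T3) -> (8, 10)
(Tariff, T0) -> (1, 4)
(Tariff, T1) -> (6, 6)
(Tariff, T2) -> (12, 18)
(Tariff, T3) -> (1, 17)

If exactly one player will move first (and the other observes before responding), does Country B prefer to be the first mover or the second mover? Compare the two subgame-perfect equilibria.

second

If Country A leads: Country B's best replies are Free→T3, Tariff→T2; Country A's induced payoffs 8, 12; outcome (Tariff, T2), payoffs (12, 18).
If Country B leads: Country A's best replies are T0→Free, T1→Free, T2→Free, T3→Free; Country B's induced payoffs 8, 7, 1, 10; outcome (Free, T3), payoffs (8, 10).
Country B gets 10 moving first and 18 moving second, so Country B prefers to move second.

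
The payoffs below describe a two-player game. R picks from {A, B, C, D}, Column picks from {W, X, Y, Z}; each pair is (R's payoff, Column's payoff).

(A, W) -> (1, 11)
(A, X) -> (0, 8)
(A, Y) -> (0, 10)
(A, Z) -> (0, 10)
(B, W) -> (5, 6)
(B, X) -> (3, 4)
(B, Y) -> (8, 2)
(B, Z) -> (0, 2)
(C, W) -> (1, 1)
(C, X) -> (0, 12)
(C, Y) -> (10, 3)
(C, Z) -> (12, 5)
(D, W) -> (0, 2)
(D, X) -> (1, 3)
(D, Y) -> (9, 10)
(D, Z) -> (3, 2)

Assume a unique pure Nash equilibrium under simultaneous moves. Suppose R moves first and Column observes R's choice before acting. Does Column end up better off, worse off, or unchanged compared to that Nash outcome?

better off

Backward induction with R moving first.
- A → Column plays W (best of 11, 8, 10, 10); R gets 1.
- B → Column plays W (best of 6, 4, 2, 2); R gets 5.
- C → Column plays X (best of 1, 12, 3, 5); R gets 0.
- D → Column plays Y (best of 2, 3, 10, 2); R gets 9.
Among 1, 5, 0, 9, the best is 9 at D. Subgame-perfect outcome: (D, Y) with payoffs (9, 10).
Under simultaneous play:
R's best replies: W→B; X→B; Y→C; Z→C.
Column's best replies: A→W; B→W; C→X; D→Y.
Only (B, W) has each player best-responding; Nash payoffs (5, 6).
Column earns 10 sequentially versus 6 at the Nash outcome: better off.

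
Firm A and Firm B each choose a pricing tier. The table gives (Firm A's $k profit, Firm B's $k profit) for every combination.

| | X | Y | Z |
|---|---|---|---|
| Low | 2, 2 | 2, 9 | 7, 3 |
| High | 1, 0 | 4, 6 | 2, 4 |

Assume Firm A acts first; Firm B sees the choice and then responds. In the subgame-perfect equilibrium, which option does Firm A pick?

Firm B best-responds to each possible Firm A move:
- Low: BR = Y, leader payoff 2.
- High: BR = Y, leader payoff 4.
Among 2, 4, the best is 4 at High. Subgame-perfect outcome: (High, Y) with payoffs (4, 6).

High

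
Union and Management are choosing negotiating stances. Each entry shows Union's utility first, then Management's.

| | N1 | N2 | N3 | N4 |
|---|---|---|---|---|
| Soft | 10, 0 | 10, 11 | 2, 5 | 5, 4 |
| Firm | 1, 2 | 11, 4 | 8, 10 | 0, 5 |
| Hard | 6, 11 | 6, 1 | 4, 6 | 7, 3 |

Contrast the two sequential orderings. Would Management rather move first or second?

second

If Union leads: Management's best replies are Soft→N2, Firm→N3, Hard→N1; Union's induced payoffs 10, 8, 6; outcome (Soft, N2), payoffs (10, 11).
If Management leads: Union's best replies are N1→Soft, N2→Firm, N3→Firm, N4→Hard; Management's induced payoffs 0, 4, 10, 3; outcome (Firm, N3), payoffs (8, 10).
Management gets 10 moving first and 11 moving second, so Management prefers to move second.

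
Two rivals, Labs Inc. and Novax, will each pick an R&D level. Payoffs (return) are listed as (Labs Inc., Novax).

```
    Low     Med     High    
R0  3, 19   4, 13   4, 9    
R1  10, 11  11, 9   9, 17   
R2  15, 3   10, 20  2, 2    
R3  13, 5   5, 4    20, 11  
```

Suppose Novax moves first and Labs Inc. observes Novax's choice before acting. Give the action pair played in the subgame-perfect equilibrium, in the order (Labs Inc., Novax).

Solve by backward induction (Novax leads).
- Low: Labs Inc. compares 3, 10, 15, 13 and picks R2; Novax would get 3.
- Med: Labs Inc. compares 4, 11, 10, 5 and picks R1; Novax would get 9.
- High: Labs Inc. compares 4, 9, 2, 20 and picks R3; Novax would get 11.
Maximizing over 3, 9, 11, Novax chooses High. Subgame-perfect outcome: (R3, High) with payoffs (20, 11).

(R3, High)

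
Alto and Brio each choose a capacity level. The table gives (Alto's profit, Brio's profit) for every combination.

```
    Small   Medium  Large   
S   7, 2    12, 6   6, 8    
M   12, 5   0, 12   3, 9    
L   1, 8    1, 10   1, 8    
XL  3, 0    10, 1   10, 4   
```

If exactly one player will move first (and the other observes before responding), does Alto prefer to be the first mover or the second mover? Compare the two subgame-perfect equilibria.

If Alto leads: Brio's best replies are S→Large, M→Medium, L→Medium, XL→Large; Alto's induced payoffs 6, 0, 1, 10; outcome (XL, Large), payoffs (10, 4).
If Brio leads: Alto's best replies are Small→M, Medium→S, Large→XL; Brio's induced payoffs 5, 6, 4; outcome (S, Medium), payoffs (12, 6).
Alto gets 10 moving first and 12 moving second, so Alto prefers to move second.

second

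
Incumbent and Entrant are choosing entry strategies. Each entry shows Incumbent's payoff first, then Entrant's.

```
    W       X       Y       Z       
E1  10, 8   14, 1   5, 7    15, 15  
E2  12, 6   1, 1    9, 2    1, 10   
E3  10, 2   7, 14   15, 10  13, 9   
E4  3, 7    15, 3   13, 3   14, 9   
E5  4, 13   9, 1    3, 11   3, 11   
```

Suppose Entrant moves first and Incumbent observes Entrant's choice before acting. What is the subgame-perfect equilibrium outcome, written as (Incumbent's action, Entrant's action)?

Backward induction with Entrant moving first.
- W → Incumbent plays E2 (best of 10, 12, 10, 3, 4); Entrant gets 6.
- X → Incumbent plays E4 (best of 14, 1, 7, 15, 9); Entrant gets 3.
- Y → Incumbent plays E3 (best of 5, 9, 15, 13, 3); Entrant gets 10.
- Z → Incumbent plays E1 (best of 15, 1, 13, 14, 3); Entrant gets 15.
Among 6, 3, 10, 15, the best is 15 at Z. Subgame-perfect outcome: (E1, Z) with payoffs (15, 15).

(E1, Z)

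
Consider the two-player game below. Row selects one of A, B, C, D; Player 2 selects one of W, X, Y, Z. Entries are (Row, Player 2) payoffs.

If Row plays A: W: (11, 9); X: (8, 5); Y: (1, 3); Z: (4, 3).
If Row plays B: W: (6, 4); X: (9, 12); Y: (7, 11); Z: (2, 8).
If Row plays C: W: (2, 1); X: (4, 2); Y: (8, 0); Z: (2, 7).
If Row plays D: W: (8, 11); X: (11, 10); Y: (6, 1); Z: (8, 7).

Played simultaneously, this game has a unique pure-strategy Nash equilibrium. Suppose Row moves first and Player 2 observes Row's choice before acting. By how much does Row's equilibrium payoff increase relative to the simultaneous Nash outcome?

0

Backward induction with Row moving first.
- A → Player 2 plays W (best of 9, 5, 3, 3); Row gets 11.
- B → Player 2 plays X (best of 4, 12, 11, 8); Row gets 9.
- C → Player 2 plays Z (best of 1, 2, 0, 7); Row gets 2.
- D → Player 2 plays W (best of 11, 10, 1, 7); Row gets 8.
Maximizing over 11, 9, 2, 8, Row chooses A. Subgame-perfect outcome: (A, W) with payoffs (11, 9).
For the simultaneous game, intersect best replies.
Row's best replies: W→A; X→D; Y→C; Z→D.
Player 2's best replies: A→W; B→X; C→Z; D→W.
The unique mutual best reply is (A, W), giving (11, 9).
Row's commitment gain: 11 − 11 = 0.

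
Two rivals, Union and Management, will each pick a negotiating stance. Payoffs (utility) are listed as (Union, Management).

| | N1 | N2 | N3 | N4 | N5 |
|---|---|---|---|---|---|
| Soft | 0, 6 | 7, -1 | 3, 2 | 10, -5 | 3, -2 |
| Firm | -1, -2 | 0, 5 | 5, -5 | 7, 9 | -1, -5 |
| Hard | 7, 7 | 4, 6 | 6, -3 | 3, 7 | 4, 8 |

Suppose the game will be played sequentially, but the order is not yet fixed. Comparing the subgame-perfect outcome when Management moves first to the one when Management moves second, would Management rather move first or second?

If Union leads: Management's best replies are Soft→N1, Firm→N4, Hard→N5; Union's induced payoffs 0, 7, 4; outcome (Firm, N4), payoffs (7, 9).
If Management leads: Union's best replies are N1→Hard, N2→Soft, N3→Hard, N4→Soft, N5→Hard; Management's induced payoffs 7, -1, -3, -5, 8; outcome (Hard, N5), payoffs (4, 8).
Management gets 8 moving first and 9 moving second, so Management prefers to move second.

second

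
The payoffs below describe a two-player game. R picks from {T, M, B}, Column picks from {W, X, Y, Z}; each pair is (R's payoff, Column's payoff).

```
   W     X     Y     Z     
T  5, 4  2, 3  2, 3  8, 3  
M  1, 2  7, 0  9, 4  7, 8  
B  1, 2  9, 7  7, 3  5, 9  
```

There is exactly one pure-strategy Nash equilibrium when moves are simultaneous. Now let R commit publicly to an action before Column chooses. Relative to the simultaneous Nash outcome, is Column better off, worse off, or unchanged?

better off

Solve by backward induction (R leads).
- T: BR = W, leader payoff 5.
- M: BR = Z, leader payoff 7.
- B: BR = Z, leader payoff 5.
Maximizing over 5, 7, 5, R chooses M. Subgame-perfect outcome: (M, Z) with payoffs (7, 8).
For the simultaneous game, intersect best replies.
R's best replies: W→T; X→B; Y→M; Z→T.
Column's best replies: T→W; M→Z; B→Z.
Only (T, W) has each player best-responding; Nash payoffs (5, 4).
Column earns 8 sequentially versus 4 at the Nash outcome: better off.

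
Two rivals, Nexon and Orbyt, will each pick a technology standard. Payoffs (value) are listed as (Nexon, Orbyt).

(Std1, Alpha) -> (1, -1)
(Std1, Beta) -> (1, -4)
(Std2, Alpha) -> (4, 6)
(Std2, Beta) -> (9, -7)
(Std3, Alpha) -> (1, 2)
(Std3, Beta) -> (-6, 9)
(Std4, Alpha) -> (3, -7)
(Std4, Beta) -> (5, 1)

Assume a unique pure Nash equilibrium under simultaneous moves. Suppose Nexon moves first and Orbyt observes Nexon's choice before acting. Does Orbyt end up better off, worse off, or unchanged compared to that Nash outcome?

Orbyt best-responds to each possible Nexon move:
- Std1: BR = Alpha, leader payoff 1.
- Std2: BR = Alpha, leader payoff 4.
- Std3: BR = Beta, leader payoff -6.
- Std4: BR = Beta, leader payoff 5.
Nexon's induced payoffs are 1, 4, -6, 5, so Nexon commits to Std4. Subgame-perfect outcome: (Std4, Beta) with payoffs (5, 1).
Now find the simultaneous Nash equilibrium.
Nexon's best replies: Alpha→Std2; Beta→Std2.
Orbyt's best replies: Std1→Alpha; Std2→Alpha; Std3→Beta; Std4→Beta.
The unique mutual best reply is (Std2, Alpha), giving (4, 6).
Orbyt earns 1 sequentially versus 6 at the Nash outcome: worse off.

worse off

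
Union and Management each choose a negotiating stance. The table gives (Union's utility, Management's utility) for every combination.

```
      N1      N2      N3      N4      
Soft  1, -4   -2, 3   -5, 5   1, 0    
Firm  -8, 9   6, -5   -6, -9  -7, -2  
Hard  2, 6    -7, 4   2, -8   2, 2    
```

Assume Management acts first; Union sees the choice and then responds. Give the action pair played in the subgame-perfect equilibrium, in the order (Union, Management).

Solve by backward induction (Management leads).
- N1: BR = Hard, leader payoff 6.
- N2: BR = Firm, leader payoff -5.
- N3: BR = Hard, leader payoff -8.
- N4: BR = Hard, leader payoff 2.
Maximizing over 6, -5, -8, 2, Management chooses N1. Subgame-perfect outcome: (Hard, N1) with payoffs (2, 6).

(Hard, N1)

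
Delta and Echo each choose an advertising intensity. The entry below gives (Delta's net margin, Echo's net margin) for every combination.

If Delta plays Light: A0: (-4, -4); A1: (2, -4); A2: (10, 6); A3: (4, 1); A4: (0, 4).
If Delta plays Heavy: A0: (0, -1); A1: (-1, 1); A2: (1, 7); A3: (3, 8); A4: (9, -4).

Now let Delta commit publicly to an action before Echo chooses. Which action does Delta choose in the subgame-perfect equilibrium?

Echo best-responds to each possible Delta move:
- Light: Echo compares -4, -4, 6, 1, 4 and picks A2; Delta would get 10.
- Heavy: Echo compares -1, 1, 7, 8, -4 and picks A3; Delta would get 3.
Among 10, 3, the best is 10 at Light. Subgame-perfect outcome: (Light, A2) with payoffs (10, 6).

Light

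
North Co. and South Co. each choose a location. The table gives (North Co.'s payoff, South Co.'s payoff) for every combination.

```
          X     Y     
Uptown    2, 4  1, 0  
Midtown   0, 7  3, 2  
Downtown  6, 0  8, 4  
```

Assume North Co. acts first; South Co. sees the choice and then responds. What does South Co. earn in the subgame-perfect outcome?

Solve by backward induction (North Co. leads).
- Uptown: South Co. compares 4, 0 and picks X; North Co. would get 2.
- Midtown: South Co. compares 7, 2 and picks X; North Co. would get 0.
- Downtown: South Co. compares 0, 4 and picks Y; North Co. would get 8.
Maximizing over 2, 0, 8, North Co. chooses Downtown. Subgame-perfect outcome: (Downtown, Y) with payoffs (8, 4).

4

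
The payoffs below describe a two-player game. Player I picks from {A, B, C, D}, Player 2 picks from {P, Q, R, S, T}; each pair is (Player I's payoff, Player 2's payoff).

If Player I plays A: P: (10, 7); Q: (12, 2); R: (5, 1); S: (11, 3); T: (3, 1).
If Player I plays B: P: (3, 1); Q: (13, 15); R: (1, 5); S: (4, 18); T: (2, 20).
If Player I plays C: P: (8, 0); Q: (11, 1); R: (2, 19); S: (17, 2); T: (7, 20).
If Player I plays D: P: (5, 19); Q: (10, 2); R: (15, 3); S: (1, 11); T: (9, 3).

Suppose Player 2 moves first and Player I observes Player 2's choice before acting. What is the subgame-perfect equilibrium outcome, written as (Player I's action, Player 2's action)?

Backward induction with Player 2 moving first.
- P → Player I plays A (best of 10, 3, 8, 5); Player 2 gets 7.
- Q → Player I plays B (best of 12, 13, 11, 10); Player 2 gets 15.
- R → Player I plays D (best of 5, 1, 2, 15); Player 2 gets 3.
- S → Player I plays C (best of 11, 4, 17, 1); Player 2 gets 2.
- T → Player I plays D (best of 3, 2, 7, 9); Player 2 gets 3.
Player 2's induced payoffs are 7, 15, 3, 2, 3, so Player 2 commits to Q. Subgame-perfect outcome: (B, Q) with payoffs (13, 15).

(B, Q)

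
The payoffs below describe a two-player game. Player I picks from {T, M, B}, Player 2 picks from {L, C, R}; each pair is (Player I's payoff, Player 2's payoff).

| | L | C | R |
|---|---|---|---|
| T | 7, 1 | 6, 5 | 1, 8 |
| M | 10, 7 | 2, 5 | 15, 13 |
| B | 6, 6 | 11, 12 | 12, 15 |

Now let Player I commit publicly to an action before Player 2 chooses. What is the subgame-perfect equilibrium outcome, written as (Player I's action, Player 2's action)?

(M, R)

Backward induction with Player I moving first.
- T: Player 2 compares 1, 5, 8 and picks R; Player I would get 1.
- M: Player 2 compares 7, 5, 13 and picks R; Player I would get 15.
- B: Player 2 compares 6, 12, 15 and picks R; Player I would get 12.
Maximizing over 1, 15, 12, Player I chooses M. Subgame-perfect outcome: (M, R) with payoffs (15, 13).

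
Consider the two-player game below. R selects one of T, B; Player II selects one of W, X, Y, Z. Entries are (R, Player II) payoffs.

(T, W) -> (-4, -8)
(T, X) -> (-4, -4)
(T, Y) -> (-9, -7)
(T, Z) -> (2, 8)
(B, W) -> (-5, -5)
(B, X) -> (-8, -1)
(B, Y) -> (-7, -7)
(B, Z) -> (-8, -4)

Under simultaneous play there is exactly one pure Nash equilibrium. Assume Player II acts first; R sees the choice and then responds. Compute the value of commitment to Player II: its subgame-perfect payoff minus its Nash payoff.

Work backward from R's decision.
- W → R plays T (best of -4, -5); Player II gets -8.
- X → R plays T (best of -4, -8); Player II gets -4.
- Y → R plays B (best of -9, -7); Player II gets -7.
- Z → R plays T (best of 2, -8); Player II gets 8.
Player II's induced payoffs are -8, -4, -7, 8, so Player II commits to Z. Subgame-perfect outcome: (T, Z) with payoffs (2, 8).
For the simultaneous game, intersect best replies.
R's best replies: W→T; X→T; Y→B; Z→T.
Player II's best replies: T→Z; B→X.
The unique mutual best reply is (T, Z), giving (2, 8).
Player II's commitment gain: 8 − 8 = 0.

0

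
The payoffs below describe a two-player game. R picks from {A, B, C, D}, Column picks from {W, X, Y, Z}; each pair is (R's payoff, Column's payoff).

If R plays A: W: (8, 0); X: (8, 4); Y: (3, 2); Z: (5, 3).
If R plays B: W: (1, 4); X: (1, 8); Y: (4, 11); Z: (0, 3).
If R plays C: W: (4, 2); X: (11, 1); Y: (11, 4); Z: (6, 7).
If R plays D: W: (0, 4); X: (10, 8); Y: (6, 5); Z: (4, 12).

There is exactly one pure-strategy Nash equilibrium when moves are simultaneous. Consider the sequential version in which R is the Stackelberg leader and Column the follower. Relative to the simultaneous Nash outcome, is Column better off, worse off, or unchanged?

Backward induction with R moving first.
- A: BR = X, leader payoff 8.
- B: BR = Y, leader payoff 4.
- C: BR = Z, leader payoff 6.
- D: BR = Z, leader payoff 4.
R's induced payoffs are 8, 4, 6, 4, so R commits to A. Subgame-perfect outcome: (A, X) with payoffs (8, 4).
For the simultaneous game, intersect best replies.
R's best replies: W→A; X→C; Y→C; Z→C.
Column's best replies: A→X; B→Y; C→Z; D→Z.
Only (C, Z) has each player best-responding; Nash payoffs (6, 7).
Column earns 4 sequentially versus 7 at the Nash outcome: worse off.

worse off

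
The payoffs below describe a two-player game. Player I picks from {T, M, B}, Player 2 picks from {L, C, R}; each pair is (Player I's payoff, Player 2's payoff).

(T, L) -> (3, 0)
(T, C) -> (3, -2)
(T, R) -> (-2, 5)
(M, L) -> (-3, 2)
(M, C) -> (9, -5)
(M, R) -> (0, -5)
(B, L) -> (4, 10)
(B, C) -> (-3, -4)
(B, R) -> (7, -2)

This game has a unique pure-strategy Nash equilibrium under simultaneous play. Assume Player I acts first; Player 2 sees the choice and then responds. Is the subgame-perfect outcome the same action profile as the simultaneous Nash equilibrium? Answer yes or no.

yes

Player 2 best-responds to each possible Player I move:
- T: BR = R, leader payoff -2.
- M: BR = L, leader payoff -3.
- B: BR = L, leader payoff 4.
Maximizing over -2, -3, 4, Player I chooses B. Subgame-perfect outcome: (B, L) with payoffs (4, 10).
Under simultaneous play:
Player I's best replies: L→B; C→M; R→B.
Player 2's best replies: T→R; M→L; B→L.
The unique mutual best reply is (B, L), giving (4, 10).
Sequential outcome (B, L) coincides with the Nash profile (B, L).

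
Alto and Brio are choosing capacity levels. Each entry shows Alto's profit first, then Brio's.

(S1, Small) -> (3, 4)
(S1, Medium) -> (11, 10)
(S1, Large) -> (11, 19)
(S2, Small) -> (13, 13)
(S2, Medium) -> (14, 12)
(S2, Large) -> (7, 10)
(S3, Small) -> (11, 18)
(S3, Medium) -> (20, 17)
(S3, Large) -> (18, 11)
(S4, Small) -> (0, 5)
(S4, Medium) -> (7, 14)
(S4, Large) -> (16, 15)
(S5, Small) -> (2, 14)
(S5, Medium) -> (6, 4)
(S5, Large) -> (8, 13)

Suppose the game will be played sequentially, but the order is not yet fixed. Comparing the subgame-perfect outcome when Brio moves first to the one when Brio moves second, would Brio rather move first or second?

first

If Alto leads: Brio's best replies are S1→Large, S2→Small, S3→Small, S4→Large, S5→Small; Alto's induced payoffs 11, 13, 11, 16, 2; outcome (S4, Large), payoffs (16, 15).
If Brio leads: Alto's best replies are Small→S2, Medium→S3, Large→S3; Brio's induced payoffs 13, 17, 11; outcome (S3, Medium), payoffs (20, 17).
Brio gets 17 moving first and 15 moving second, so Brio prefers to move first.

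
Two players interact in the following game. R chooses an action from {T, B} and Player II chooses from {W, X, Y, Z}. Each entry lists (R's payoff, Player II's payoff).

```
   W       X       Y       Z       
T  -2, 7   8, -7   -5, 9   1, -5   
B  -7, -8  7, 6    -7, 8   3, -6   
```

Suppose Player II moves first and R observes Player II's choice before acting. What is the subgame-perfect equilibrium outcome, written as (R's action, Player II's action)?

Work backward from R's decision.
- W: R compares -2, -7 and picks T; Player II would get 7.
- X: R compares 8, 7 and picks T; Player II would get -7.
- Y: R compares -5, -7 and picks T; Player II would get 9.
- Z: R compares 1, 3 and picks B; Player II would get -6.
Maximizing over 7, -7, 9, -6, Player II chooses Y. Subgame-perfect outcome: (T, Y) with payoffs (-5, 9).

(T, Y)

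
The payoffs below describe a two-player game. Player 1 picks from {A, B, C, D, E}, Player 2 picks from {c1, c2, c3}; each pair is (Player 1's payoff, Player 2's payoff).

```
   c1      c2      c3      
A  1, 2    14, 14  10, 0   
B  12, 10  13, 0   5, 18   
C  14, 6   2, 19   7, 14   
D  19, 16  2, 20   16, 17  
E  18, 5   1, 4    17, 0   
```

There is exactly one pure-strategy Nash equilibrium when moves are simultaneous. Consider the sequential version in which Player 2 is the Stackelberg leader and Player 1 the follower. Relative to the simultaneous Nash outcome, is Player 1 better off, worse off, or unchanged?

better off

Work backward from Player 1's decision.
- c1: Player 1 compares 1, 12, 14, 19, 18 and picks D; Player 2 would get 16.
- c2: Player 1 compares 14, 13, 2, 2, 1 and picks A; Player 2 would get 14.
- c3: Player 1 compares 10, 5, 7, 16, 17 and picks E; Player 2 would get 0.
Maximizing over 16, 14, 0, Player 2 chooses c1. Subgame-perfect outcome: (D, c1) with payoffs (19, 16).
For the simultaneous game, intersect best replies.
Player 1's best replies: c1→D; c2→A; c3→E.
Player 2's best replies: A→c2; B→c3; C→c2; D→c2; E→c1.
The unique mutual best reply is (A, c2), giving (14, 14).
Player 1 earns 19 sequentially versus 14 at the Nash outcome: better off.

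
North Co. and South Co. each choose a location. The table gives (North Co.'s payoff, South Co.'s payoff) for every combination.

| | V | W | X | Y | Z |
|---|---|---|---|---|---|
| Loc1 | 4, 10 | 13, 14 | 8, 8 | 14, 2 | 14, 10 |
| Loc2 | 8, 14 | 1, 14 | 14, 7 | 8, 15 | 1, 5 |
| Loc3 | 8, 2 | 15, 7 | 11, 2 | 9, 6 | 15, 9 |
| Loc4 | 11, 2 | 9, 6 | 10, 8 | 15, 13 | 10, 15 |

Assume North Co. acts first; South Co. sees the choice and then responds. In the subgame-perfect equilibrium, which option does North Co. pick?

Solve by backward induction (North Co. leads).
- Loc1 → South Co. plays W (best of 10, 14, 8, 2, 10); North Co. gets 13.
- Loc2 → South Co. plays Y (best of 14, 14, 7, 15, 5); North Co. gets 8.
- Loc3 → South Co. plays Z (best of 2, 7, 2, 6, 9); North Co. gets 15.
- Loc4 → South Co. plays Z (best of 2, 6, 8, 13, 15); North Co. gets 10.
North Co.'s induced payoffs are 13, 8, 15, 10, so North Co. commits to Loc3. Subgame-perfect outcome: (Loc3, Z) with payoffs (15, 9).

Loc3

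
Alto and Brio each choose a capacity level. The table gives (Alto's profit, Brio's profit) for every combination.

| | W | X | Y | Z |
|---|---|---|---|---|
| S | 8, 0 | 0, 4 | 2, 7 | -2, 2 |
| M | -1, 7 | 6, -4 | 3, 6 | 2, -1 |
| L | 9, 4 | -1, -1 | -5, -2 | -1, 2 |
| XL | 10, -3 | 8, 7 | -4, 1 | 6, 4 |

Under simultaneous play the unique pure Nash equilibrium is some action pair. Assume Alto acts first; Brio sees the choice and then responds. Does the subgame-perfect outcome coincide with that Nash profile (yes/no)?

no

Backward induction with Alto moving first.
- S → Brio plays Y (best of 0, 4, 7, 2); Alto gets 2.
- M → Brio plays W (best of 7, -4, 6, -1); Alto gets -1.
- L → Brio plays W (best of 4, -1, -2, 2); Alto gets 9.
- XL → Brio plays X (best of -3, 7, 1, 4); Alto gets 8.
Among 2, -1, 9, 8, the best is 9 at L. Subgame-perfect outcome: (L, W) with payoffs (9, 4).
Now find the simultaneous Nash equilibrium.
Alto's best replies: W→XL; X→XL; Y→M; Z→XL.
Brio's best replies: S→Y; M→W; L→W; XL→X.
The unique mutual best reply is (XL, X), giving (8, 7).
Sequential outcome (L, W) differs from the Nash profile (XL, X).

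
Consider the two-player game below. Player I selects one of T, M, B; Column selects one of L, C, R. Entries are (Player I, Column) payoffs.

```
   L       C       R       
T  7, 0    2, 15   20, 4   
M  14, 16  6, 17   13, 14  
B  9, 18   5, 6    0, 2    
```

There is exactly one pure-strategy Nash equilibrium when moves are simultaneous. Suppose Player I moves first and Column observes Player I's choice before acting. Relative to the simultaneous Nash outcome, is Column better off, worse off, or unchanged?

Backward induction with Player I moving first.
- T: Column compares 0, 15, 4 and picks C; Player I would get 2.
- M: Column compares 16, 17, 14 and picks C; Player I would get 6.
- B: Column compares 18, 6, 2 and picks L; Player I would get 9.
Among 2, 6, 9, the best is 9 at B. Subgame-perfect outcome: (B, L) with payoffs (9, 18).
Under simultaneous play:
Player I's best replies: L→M; C→M; R→T.
Column's best replies: T→C; M→C; B→L.
The unique mutual best reply is (M, C), giving (6, 17).
Column earns 18 sequentially versus 17 at the Nash outcome: better off.

better off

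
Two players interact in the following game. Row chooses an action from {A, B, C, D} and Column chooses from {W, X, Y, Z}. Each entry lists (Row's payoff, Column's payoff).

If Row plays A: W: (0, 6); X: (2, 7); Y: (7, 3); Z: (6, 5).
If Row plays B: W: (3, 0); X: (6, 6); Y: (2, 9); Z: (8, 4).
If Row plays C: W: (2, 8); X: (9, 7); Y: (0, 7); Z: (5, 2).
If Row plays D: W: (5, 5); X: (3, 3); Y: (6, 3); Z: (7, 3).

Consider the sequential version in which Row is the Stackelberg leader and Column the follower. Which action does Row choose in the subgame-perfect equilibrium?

Backward induction with Row moving first.
- A: BR = X, leader payoff 2.
- B: BR = Y, leader payoff 2.
- C: BR = W, leader payoff 2.
- D: BR = W, leader payoff 5.
Maximizing over 2, 2, 2, 5, Row chooses D. Subgame-perfect outcome: (D, W) with payoffs (5, 5).

D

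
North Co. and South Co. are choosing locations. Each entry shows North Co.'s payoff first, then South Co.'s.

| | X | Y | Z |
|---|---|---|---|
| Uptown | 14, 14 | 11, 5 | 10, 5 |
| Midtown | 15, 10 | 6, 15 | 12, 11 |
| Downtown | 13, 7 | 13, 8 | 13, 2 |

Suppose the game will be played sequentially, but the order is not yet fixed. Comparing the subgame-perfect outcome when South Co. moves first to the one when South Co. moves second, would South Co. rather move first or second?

second

If North Co. leads: South Co.'s best replies are Uptown→X, Midtown→Y, Downtown→Y; North Co.'s induced payoffs 14, 6, 13; outcome (Uptown, X), payoffs (14, 14).
If South Co. leads: North Co.'s best replies are X→Midtown, Y→Downtown, Z→Downtown; South Co.'s induced payoffs 10, 8, 2; outcome (Midtown, X), payoffs (15, 10).
South Co. gets 10 moving first and 14 moving second, so South Co. prefers to move second.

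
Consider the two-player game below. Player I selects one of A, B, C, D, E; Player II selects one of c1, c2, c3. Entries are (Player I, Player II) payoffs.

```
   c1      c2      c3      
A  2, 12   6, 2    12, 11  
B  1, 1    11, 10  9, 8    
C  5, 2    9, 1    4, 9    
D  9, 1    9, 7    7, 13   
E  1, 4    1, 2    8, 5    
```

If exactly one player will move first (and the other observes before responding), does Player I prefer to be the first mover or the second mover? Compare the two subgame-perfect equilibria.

second

If Player I leads: Player II's best replies are A→c1, B→c2, C→c3, D→c3, E→c3; Player I's induced payoffs 2, 11, 4, 7, 8; outcome (B, c2), payoffs (11, 10).
If Player II leads: Player I's best replies are c1→D, c2→B, c3→A; Player II's induced payoffs 1, 10, 11; outcome (A, c3), payoffs (12, 11).
Player I gets 11 moving first and 12 moving second, so Player I prefers to move second.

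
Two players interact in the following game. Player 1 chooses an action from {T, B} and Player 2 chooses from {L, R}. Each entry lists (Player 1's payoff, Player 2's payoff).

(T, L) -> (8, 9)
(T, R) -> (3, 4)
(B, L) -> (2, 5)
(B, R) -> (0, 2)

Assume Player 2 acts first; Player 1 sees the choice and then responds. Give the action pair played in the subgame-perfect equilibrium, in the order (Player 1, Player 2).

Work backward from Player 1's decision.
- L → Player 1 plays T (best of 8, 2); Player 2 gets 9.
- R → Player 1 plays T (best of 3, 0); Player 2 gets 4.
Among 9, 4, the best is 9 at L. Subgame-perfect outcome: (T, L) with payoffs (8, 9).

(T, L)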